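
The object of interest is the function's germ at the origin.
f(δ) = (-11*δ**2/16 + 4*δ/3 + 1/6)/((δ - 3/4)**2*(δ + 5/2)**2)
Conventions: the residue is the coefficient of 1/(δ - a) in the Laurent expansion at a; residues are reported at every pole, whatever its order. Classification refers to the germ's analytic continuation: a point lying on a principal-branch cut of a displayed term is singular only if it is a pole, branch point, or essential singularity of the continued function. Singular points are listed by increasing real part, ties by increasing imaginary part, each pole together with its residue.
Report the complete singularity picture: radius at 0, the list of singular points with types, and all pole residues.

Radius of convergence at 0: 3/4.
At -5/2: a pole of order 2; residue 37/2197.
At 3/4: a pole of order 2; residue -37/2197.

Denominator factor (δ + 5/2)^2: pole of order 2 at -5/2, modulus 5/2.
Denominator factor (δ - 3/4)^2: pole of order 2 at 3/4, modulus 3/4.
The radius of convergence is the smallest modulus among the singular points: 3/4.
At the order-2 pole -5/2 set g(δ) = (δ - (-5/2))^2*f(δ) = (-11*δ**2/16 + 4*δ/3 + 1/6)/(δ - 3/4)**2.
Order-2 pole: residue = g'(a); g'(-5/2) = 37/2197, so the residue is 37/2197.
At the order-2 pole 3/4 set g(δ) = (δ - (3/4))^2*f(δ) = (-11*δ**2/16 + 4*δ/3 + 1/6)/(δ + 5/2)**2.
Order-2 pole: residue = g'(a); g'(3/4) = -37/2197, so the residue is -37/2197.
List the singular points by increasing real part (a conjugate pair: the negative imaginary part first).


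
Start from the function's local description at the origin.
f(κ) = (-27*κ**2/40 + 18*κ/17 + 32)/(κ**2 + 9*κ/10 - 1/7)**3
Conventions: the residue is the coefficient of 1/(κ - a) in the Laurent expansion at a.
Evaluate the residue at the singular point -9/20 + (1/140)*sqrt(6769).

The residue is (15725980725/15371928071)*sqrt(6769).

The factor κ**2 + 9*κ/10 - 1/7 splits as (κ - a)(κ - a') with a = -9/20 + (1/140)*sqrt(6769), a' = -9/20 - (1/140)*sqrt(6769). At the order-3 pole a set g(κ) = (κ - a)^3*f(κ) = [-27*κ**2/40 + 18*κ/17 + 32] / (κ - a')^3.
Order-3 pole: residue = g''(a)/2; g''(-9/20 + (1/140)*sqrt(6769)) = (31451961450/15371928071)*sqrt(6769), so the residue is (15725980725/15371928071)*sqrt(6769).


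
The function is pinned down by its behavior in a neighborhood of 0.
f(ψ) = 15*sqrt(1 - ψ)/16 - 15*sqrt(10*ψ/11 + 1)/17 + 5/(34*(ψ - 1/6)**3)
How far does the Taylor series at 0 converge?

The radius of convergence is 1/6.

Denominator factor (ψ - 1/6)^3: pole of order 3 at 1/6, modulus 1/6.
Branch term (15/16)*sqrt(1 - ψ/(1)): its argument vanishes at ψ = 1, a square-root branch point, modulus 1.
Branch term (-15/17)*sqrt(1 - ψ/(-11/10)): its argument vanishes at ψ = -11/10, a square-root branch point, modulus 11/10.
The radius of convergence is the smallest modulus among the singular points: 1/6.


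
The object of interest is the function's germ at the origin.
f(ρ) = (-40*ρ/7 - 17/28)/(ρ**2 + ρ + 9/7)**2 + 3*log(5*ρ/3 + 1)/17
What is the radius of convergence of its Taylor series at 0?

Denominator factor (ρ**2 + ρ + 9/7)^2: discriminant -29/7, complex-conjugate roots (-1/2) + ((1/14)*sqrt(203))*i and (-1/2) - ((1/14)*sqrt(203))*i; poles of order 2, moduli (3/7)*sqrt(7) and (3/7)*sqrt(7).
Branch term (3/17)*log(1 - ρ/(-3/5)): its argument vanishes at ρ = -3/5, a logarithmic branch point, modulus 3/5.
The radius of convergence is the smallest modulus among the singular points: 3/5.

The radius of convergence is 3/5.


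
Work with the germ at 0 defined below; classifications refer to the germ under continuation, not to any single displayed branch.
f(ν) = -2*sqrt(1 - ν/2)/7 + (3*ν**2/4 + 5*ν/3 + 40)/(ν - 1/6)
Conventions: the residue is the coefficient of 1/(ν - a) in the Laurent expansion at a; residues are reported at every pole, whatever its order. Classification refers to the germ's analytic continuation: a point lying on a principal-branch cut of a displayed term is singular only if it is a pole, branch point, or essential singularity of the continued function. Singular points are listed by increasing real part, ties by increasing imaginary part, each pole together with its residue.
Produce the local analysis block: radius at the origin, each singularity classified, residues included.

Radius of convergence at 0: 1/6.
At 1/6: a pole of order 1; residue 5803/144.
At 2: an algebraic (square-root) branch point.

Denominator factor (ν - 1/6): pole of order 1 at 1/6, modulus 1/6.
Branch term (-2/7)*sqrt(1 - ν/(2)): its argument vanishes at ν = 2, a square-root branch point, modulus 2.
The radius of convergence is the smallest modulus among the singular points: 1/6.
The branch term is analytic at 1/6 and contributes nothing to the residue; only the rational part matters.
At the order-1 pole 1/6 set g(ν) = (ν - (1/6))*(rational part) = 3*ν**2/4 + 5*ν/3 + 40.
Simple pole: residue = g(a) at a = 1/6, which is 5803/144.
List the singular points by increasing real part (a conjugate pair: the negative imaginary part first).


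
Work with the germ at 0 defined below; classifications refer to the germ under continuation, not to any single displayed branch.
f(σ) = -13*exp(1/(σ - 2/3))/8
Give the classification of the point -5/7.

The point is a regular point.

There is no denominator, hence no pole anywhere.
The essential point of exp(1/(σ - (2/3))) is 2/3, not -5/7.
So the germ continues analytically to -5/7.


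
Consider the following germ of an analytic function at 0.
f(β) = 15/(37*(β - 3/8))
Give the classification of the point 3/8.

The point is a pole of order 1.

The denominator factor β - 3/8 vanishes at 3/8 and appears to the power 1; the numerator there equals 15/37, nonzero, and no other factor vanishes.
Hence a pole whose order is the multiplicity, 1.


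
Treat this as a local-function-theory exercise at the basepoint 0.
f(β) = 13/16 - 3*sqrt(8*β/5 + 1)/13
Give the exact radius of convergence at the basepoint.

The radius of convergence is 5/8.

Branch term (-3/13)*sqrt(1 - β/(-5/8)): its argument vanishes at β = -5/8, a square-root branch point, modulus 5/8.
The radius of convergence is the smallest modulus among the singular points: 5/8.


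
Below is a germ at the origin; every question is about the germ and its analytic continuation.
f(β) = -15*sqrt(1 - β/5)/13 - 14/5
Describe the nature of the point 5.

The term (-15/13)*sqrt(1 - β/(5)) has argument 1 - 5/(5) = 0 at 5: a square-root (algebraic, two-sheeted) branch point; the remaining terms are analytic or single-valued there.

The point is an algebraic (square-root) branch point.


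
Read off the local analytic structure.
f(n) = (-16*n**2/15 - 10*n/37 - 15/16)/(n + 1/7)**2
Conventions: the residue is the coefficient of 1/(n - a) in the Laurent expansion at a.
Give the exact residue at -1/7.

At the order-2 pole -1/7 set g(n) = (n - (-1/7))^2*f(n) = -16*n**2/15 - 10*n/37 - 15/16.
Order-2 pole: residue = g'(a); g'(-1/7) = 134/3885, so the residue is 134/3885.

The residue is 134/3885.


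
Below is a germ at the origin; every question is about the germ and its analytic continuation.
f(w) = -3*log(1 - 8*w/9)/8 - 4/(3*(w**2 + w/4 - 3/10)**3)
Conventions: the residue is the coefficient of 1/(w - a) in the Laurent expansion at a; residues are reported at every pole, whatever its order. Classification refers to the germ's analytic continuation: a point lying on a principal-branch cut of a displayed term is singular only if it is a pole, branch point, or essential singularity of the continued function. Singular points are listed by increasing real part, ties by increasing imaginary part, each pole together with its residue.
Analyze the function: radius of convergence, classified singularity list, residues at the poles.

Denominator factor (w**2 + w/4 - 3/10)^3: discriminant 101/80, real irrational roots -1/8 + (1/40)*sqrt(505) and -1/8 - (1/40)*sqrt(505); poles of order 3, moduli -1/8 + (1/40)*sqrt(505) and 1/8 + (1/40)*sqrt(505).
Branch term (-3/8)*log(1 - w/(9/8)): its argument vanishes at w = 9/8, a logarithmic branch point, modulus 9/8.
The radius of convergence is the smallest modulus among the singular points: -1/8 + (1/40)*sqrt(505).
The branch term is analytic at -1/8 - (1/40)*sqrt(505) and contributes nothing to the residue; only the rational part matters.
The factor w**2 + w/4 - 3/10 splits as (w - a)(w - a') with a = -1/8 - (1/40)*sqrt(505), a' = -1/8 + (1/40)*sqrt(505). At the order-3 pole a set g(w) = (w - a)^3*(rational part) = [-4/3] / (w - a')^3.
Order-3 pole: residue = g''(a)/2; g''(-1/8 - (1/40)*sqrt(505)) = (409600/1030301)*sqrt(505), so the residue is (204800/1030301)*sqrt(505).
The branch term is analytic at -1/8 + (1/40)*sqrt(505) and contributes nothing to the residue; only the rational part matters.
The factor w**2 + w/4 - 3/10 splits as (w - a)(w - a') with a = -1/8 + (1/40)*sqrt(505), a' = -1/8 - (1/40)*sqrt(505). At the order-3 pole a set g(w) = (w - a)^3*(rational part) = [-4/3] / (w - a')^3.
Order-3 pole: residue = g''(a)/2; g''(-1/8 + (1/40)*sqrt(505)) = -(409600/1030301)*sqrt(505), so the residue is -(204800/1030301)*sqrt(505).
List the singular points by increasing real part (a conjugate pair: the negative imaginary part first).

Radius of convergence at 0: -1/8 + (1/40)*sqrt(505).
At -1/8 - (1/40)*sqrt(505): a pole of order 3; residue (204800/1030301)*sqrt(505).
At -1/8 + (1/40)*sqrt(505): a pole of order 3; residue -(204800/1030301)*sqrt(505).
At 9/8: a logarithmic branch point.


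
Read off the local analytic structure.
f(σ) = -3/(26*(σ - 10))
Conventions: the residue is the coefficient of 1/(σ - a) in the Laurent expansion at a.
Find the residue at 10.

At the order-1 pole 10 set g(σ) = (σ - (10))*f(σ) = -3/26.
Simple pole: residue = g(a) at a = 10, which is -3/26.

The residue is -3/26.


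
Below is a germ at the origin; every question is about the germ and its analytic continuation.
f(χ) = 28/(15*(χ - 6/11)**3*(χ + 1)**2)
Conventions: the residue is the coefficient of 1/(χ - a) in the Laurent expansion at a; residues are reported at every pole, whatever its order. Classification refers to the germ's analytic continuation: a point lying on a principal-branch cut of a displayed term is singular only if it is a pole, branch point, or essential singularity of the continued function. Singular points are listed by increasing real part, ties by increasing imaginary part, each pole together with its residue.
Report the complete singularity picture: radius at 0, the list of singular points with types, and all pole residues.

Denominator factor (χ + 1)^2: pole of order 2 at -1, modulus 1.
Denominator factor (χ - 6/11)^3: pole of order 3 at 6/11, modulus 6/11.
The radius of convergence is the smallest modulus among the singular points: 6/11.
At the order-2 pole -1 set g(χ) = (χ - (-1))^2*f(χ) = 28/(15*(χ - 6/11)**3).
Order-2 pole: residue = g'(a); g'(-1) = -409948/417605, so the residue is -409948/417605.
At the order-3 pole 6/11 set g(χ) = (χ - (6/11))^3*f(χ) = 28/(15*(χ + 1)**2).
Order-3 pole: residue = g''(a)/2; g''(6/11) = 819896/417605, so the residue is 409948/417605.
List the singular points by increasing real part (a conjugate pair: the negative imaginary part first).

Radius of convergence at 0: 6/11.
At -1: a pole of order 2; residue -409948/417605.
At 6/11: a pole of order 3; residue 409948/417605.


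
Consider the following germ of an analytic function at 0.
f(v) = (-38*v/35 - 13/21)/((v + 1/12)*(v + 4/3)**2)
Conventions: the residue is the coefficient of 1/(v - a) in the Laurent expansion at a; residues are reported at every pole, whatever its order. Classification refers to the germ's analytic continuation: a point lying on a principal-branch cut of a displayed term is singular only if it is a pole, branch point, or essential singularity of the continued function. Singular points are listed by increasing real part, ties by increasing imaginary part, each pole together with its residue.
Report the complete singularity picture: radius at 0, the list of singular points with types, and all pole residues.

Denominator factor (v + 4/3)^2: pole of order 2 at -4/3, modulus 4/3.
Denominator factor (v + 1/12): pole of order 1 at -1/12, modulus 1/12.
The radius of convergence is the smallest modulus among the singular points: 1/12.
At the order-2 pole -4/3 set g(v) = (v - (-4/3))^2*f(v) = (-38*v/35 - 13/21)/(v + 1/12).
Order-2 pole: residue = g'(a); g'(-4/3) = 296/875, so the residue is 296/875.
At the order-1 pole -1/12 set g(v) = (v - (-1/12))*f(v) = (-38*v/35 - 13/21)/(v + 4/3)**2.
Simple pole: residue = g(a) at a = -1/12, which is -296/875.
List the singular points by increasing real part (a conjugate pair: the negative imaginary part first).

Radius of convergence at 0: 1/12.
At -4/3: a pole of order 2; residue 296/875.
At -1/12: a pole of order 1; residue -296/875.


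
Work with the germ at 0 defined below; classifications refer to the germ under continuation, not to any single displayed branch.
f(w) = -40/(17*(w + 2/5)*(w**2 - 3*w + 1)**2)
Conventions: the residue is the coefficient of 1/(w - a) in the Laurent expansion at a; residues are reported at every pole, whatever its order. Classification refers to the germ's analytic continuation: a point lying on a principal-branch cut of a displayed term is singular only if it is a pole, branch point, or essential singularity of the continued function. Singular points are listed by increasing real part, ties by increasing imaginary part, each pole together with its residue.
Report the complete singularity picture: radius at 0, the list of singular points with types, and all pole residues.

Denominator factor (w**2 - 3*w + 1)^2: discriminant 5, real irrational roots 3/2 + (1/2)*sqrt(5) and 3/2 - (1/2)*sqrt(5); poles of order 2, moduli 3/2 + (1/2)*sqrt(5) and 3/2 - (1/2)*sqrt(5).
Denominator factor (w + 2/5): pole of order 1 at -2/5, modulus 2/5.
The radius of convergence is the smallest modulus among the singular points: 3/2 - (1/2)*sqrt(5).
At the order-1 pole -2/5 set g(w) = (w - (-2/5))*f(w) = -40/(17*(w**2 - 3*w + 1)**2).
Simple pole: residue = g(a) at a = -2/5, which is -25000/59177.
The factor w**2 - 3*w + 1 splits as (w - a)(w - a') with a = 3/2 - (1/2)*sqrt(5), a' = 3/2 + (1/2)*sqrt(5). At the order-2 pole a set g(w) = (w - a)^2*f(w) = [-40/(17*(w + 2/5))] / (w - a')^2.
Order-2 pole: residue = g'(a); g'(3/2 - (1/2)*sqrt(5)) = 12500/59177 + (532/59177)*sqrt(5), so the residue is 12500/59177 + (532/59177)*sqrt(5).
The factor w**2 - 3*w + 1 splits as (w - a)(w - a') with a = 3/2 + (1/2)*sqrt(5), a' = 3/2 - (1/2)*sqrt(5). At the order-2 pole a set g(w) = (w - a)^2*f(w) = [-40/(17*(w + 2/5))] / (w - a')^2.
Order-2 pole: residue = g'(a); g'(3/2 + (1/2)*sqrt(5)) = 12500/59177 - (532/59177)*sqrt(5), so the residue is 12500/59177 - (532/59177)*sqrt(5).
List the singular points by increasing real part (a conjugate pair: the negative imaginary part first).

Radius of convergence at 0: 3/2 - (1/2)*sqrt(5).
At -2/5: a pole of order 1; residue -25000/59177.
At 3/2 - (1/2)*sqrt(5): a pole of order 2; residue 12500/59177 + (532/59177)*sqrt(5).
At 3/2 + (1/2)*sqrt(5): a pole of order 2; residue 12500/59177 - (532/59177)*sqrt(5).


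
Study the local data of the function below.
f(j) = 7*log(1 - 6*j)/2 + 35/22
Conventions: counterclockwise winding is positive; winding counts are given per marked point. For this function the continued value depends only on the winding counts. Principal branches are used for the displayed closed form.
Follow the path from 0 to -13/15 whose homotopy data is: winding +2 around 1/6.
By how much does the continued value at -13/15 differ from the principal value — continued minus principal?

Continued minus principal equals (14)*pi*i.

The rational part is single-valued and drops out of the difference; each branch term changes only by its own monodromy.
(7/2)*log(1 - j/(1/6)): each positive loop around 1/6 adds 2*pi*i to the log, so winding +2 contributes (7/2)*(2)*2*pi*i = (14)*pi*i.
Summing the contributions at j = -13/15 gives (14)*pi*i.


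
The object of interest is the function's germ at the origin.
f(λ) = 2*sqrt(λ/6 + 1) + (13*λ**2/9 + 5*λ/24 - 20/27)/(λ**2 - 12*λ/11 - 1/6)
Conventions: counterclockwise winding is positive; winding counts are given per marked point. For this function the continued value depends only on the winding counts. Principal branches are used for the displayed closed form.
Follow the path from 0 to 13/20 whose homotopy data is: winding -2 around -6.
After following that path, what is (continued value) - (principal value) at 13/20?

Continued minus principal equals 0.

The rational part is single-valued and drops out of the difference; each branch term changes only by its own monodromy.
(2)*sqrt(1 - λ/(-6)): winding -2 is even, the square root returns to the same sheet, contribution 0.
Summing the contributions at λ = 13/20 gives 0.


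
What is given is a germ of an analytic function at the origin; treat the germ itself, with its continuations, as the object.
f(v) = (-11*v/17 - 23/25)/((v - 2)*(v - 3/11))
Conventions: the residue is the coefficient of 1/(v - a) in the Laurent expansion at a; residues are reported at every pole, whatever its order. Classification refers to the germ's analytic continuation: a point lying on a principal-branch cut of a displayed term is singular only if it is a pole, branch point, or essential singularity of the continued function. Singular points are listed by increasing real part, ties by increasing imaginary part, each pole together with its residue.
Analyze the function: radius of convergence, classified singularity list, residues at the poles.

Radius of convergence at 0: 3/11.
At 3/11: a pole of order 1; residue 5126/8075.
At 2: a pole of order 1; residue -10351/8075.

Denominator factor (v - 3/11): pole of order 1 at 3/11, modulus 3/11.
Denominator factor (v - 2): pole of order 1 at 2, modulus 2.
The radius of convergence is the smallest modulus among the singular points: 3/11.
At the order-1 pole 3/11 set g(v) = (v - (3/11))*f(v) = (-11*v/17 - 23/25)/(v - 2).
Simple pole: residue = g(a) at a = 3/11, which is 5126/8075.
At the order-1 pole 2 set g(v) = (v - (2))*f(v) = (-11*v/17 - 23/25)/(v - 3/11).
Simple pole: residue = g(a) at a = 2, which is -10351/8075.
List the singular points by increasing real part (a conjugate pair: the negative imaginary part first).


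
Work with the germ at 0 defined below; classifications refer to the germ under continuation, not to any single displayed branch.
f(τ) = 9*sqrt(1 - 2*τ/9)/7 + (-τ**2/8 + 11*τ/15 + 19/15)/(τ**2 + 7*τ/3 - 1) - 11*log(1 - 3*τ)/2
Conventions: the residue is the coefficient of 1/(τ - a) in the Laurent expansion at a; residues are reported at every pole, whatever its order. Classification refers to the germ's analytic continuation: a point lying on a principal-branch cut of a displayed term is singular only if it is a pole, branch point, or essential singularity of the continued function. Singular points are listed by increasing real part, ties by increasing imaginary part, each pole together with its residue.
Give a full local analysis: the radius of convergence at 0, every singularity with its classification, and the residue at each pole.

Radius of convergence at 0: 1/3.
At -7/6 - (1/6)*sqrt(85): a pole of order 1; residue 41/80 + (13/6800)*sqrt(85).
At 1/3: a logarithmic branch point.
At -7/6 + (1/6)*sqrt(85): a pole of order 1; residue 41/80 - (13/6800)*sqrt(85).
At 9/2: an algebraic (square-root) branch point.

Denominator factor (τ**2 + 7*τ/3 - 1): discriminant 85/9, real irrational roots -7/6 + (1/6)*sqrt(85) and -7/6 - (1/6)*sqrt(85); poles of order 1, moduli -7/6 + (1/6)*sqrt(85) and 7/6 + (1/6)*sqrt(85).
Branch term (-11/2)*log(1 - τ/(1/3)): its argument vanishes at τ = 1/3, a logarithmic branch point, modulus 1/3.
Branch term (9/7)*sqrt(1 - τ/(9/2)): its argument vanishes at τ = 9/2, a square-root branch point, modulus 9/2.
The radius of convergence is the smallest modulus among the singular points: 1/3.
The branch terms are analytic at -7/6 - (1/6)*sqrt(85) and contribute nothing to the residue; only the rational part matters.
The factor τ**2 + 7*τ/3 - 1 splits as (τ - a)(τ - a') with a = -7/6 - (1/6)*sqrt(85), a' = -7/6 + (1/6)*sqrt(85). At the order-1 pole a set g(τ) = (τ - a)*(rational part) = [-τ**2/8 + 11*τ/15 + 19/15] / (τ - a').
Simple pole: residue = g(a) at a = -7/6 - (1/6)*sqrt(85), which is 41/80 + (13/6800)*sqrt(85).
The branch terms are analytic at -7/6 + (1/6)*sqrt(85) and contribute nothing to the residue; only the rational part matters.
The factor τ**2 + 7*τ/3 - 1 splits as (τ - a)(τ - a') with a = -7/6 + (1/6)*sqrt(85), a' = -7/6 - (1/6)*sqrt(85). At the order-1 pole a set g(τ) = (τ - a)*(rational part) = [-τ**2/8 + 11*τ/15 + 19/15] / (τ - a').
Simple pole: residue = g(a) at a = -7/6 + (1/6)*sqrt(85), which is 41/80 - (13/6800)*sqrt(85).
List the singular points by increasing real part (a conjugate pair: the negative imaginary part first).


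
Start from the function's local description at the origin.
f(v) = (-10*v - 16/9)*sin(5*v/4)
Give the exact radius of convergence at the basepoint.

The radius of convergence is infinite.

The factor sin(5*v/4) is entire and contributes no finite singular point.
The polynomial part has no poles.
No finite singular points: the Taylor series at 0 converges everywhere.


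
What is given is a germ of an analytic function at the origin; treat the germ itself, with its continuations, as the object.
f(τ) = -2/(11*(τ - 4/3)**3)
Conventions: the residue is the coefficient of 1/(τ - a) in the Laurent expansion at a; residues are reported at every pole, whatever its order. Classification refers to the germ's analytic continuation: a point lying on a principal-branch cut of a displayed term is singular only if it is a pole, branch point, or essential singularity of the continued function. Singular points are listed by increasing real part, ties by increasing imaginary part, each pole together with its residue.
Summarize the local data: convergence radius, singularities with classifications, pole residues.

Radius of convergence at 0: 4/3.
At 4/3: a pole of order 3; residue 0.

Denominator factor (τ - 4/3)^3: pole of order 3 at 4/3, modulus 4/3.
The radius of convergence is the smallest modulus among the singular points: 4/3.
At the order-3 pole 4/3 set g(τ) = (τ - (4/3))^3*f(τ) = -2/11.
Order-3 pole: residue = g''(a)/2; g''(4/3) = 0, so the residue is 0.


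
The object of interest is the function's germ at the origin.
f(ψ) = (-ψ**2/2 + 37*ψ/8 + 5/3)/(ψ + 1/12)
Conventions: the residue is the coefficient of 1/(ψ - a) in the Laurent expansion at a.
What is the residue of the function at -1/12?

At the order-1 pole -1/12 set g(ψ) = (ψ - (-1/12))*f(ψ) = -ψ**2/2 + 37*ψ/8 + 5/3.
Simple pole: residue = g(a) at a = -1/12, which is 23/18.

The residue is 23/18.


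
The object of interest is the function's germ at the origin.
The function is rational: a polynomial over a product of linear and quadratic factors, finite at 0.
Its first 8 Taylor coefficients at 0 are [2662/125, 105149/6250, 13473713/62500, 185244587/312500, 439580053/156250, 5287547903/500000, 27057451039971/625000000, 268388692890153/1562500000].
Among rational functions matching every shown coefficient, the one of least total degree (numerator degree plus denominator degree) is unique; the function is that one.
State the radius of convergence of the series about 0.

No rational of total degree below 5 reproduces all 8 coefficients; solving the [1/4] Pade equations on them gives f(n) = (-9*n/25 - 4)/((n - 1/4)*(n + 10/11)**3), whose expansion matches every shown term.
Denominator factor (n - 1/4): pole of order 1 at 1/4, modulus 1/4.
Denominator factor (n + 10/11)^3: pole of order 3 at -10/11, modulus 10/11.
The radius of convergence is the smallest modulus among the singular points: 1/4.

The radius of convergence is 1/4.


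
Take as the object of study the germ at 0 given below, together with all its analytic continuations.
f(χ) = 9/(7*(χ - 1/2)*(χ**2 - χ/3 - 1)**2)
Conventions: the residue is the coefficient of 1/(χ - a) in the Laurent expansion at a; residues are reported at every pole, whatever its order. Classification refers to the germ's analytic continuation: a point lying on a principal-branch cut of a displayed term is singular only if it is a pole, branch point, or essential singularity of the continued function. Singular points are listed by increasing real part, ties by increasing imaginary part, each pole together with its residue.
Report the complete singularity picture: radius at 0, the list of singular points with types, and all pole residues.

Denominator factor (χ**2 - χ/3 - 1)^2: discriminant 37/9, real irrational roots 1/6 + (1/6)*sqrt(37) and 1/6 - (1/6)*sqrt(37); poles of order 2, moduli 1/6 + (1/6)*sqrt(37) and -1/6 + (1/6)*sqrt(37).
Denominator factor (χ - 1/2): pole of order 1 at 1/2, modulus 1/2.
The radius of convergence is the smallest modulus among the singular points: 1/2.
The factor χ**2 - χ/3 - 1 splits as (χ - a)(χ - a') with a = 1/6 - (1/6)*sqrt(37), a' = 1/6 + (1/6)*sqrt(37). At the order-2 pole a set g(χ) = (χ - a)^2*f(χ) = [9/(7*(χ - 1/2))] / (χ - a')^2.
Order-2 pole: residue = g'(a); g'(1/6 - (1/6)*sqrt(37)) = -648/847 + (69336/1159543)*sqrt(37), so the residue is -648/847 + (69336/1159543)*sqrt(37).
At the order-1 pole 1/2 set g(χ) = (χ - (1/2))*f(χ) = 9/(7*(χ**2 - χ/3 - 1)**2).
Simple pole: residue = g(a) at a = 1/2, which is 1296/847.
The factor χ**2 - χ/3 - 1 splits as (χ - a)(χ - a') with a = 1/6 + (1/6)*sqrt(37), a' = 1/6 - (1/6)*sqrt(37). At the order-2 pole a set g(χ) = (χ - a)^2*f(χ) = [9/(7*(χ - 1/2))] / (χ - a')^2.
Order-2 pole: residue = g'(a); g'(1/6 + (1/6)*sqrt(37)) = -648/847 - (69336/1159543)*sqrt(37), so the residue is -648/847 - (69336/1159543)*sqrt(37).
List the singular points by increasing real part (a conjugate pair: the negative imaginary part first).

Radius of convergence at 0: 1/2.
At 1/6 - (1/6)*sqrt(37): a pole of order 2; residue -648/847 + (69336/1159543)*sqrt(37).
At 1/2: a pole of order 1; residue 1296/847.
At 1/6 + (1/6)*sqrt(37): a pole of order 2; residue -648/847 - (69336/1159543)*sqrt(37).


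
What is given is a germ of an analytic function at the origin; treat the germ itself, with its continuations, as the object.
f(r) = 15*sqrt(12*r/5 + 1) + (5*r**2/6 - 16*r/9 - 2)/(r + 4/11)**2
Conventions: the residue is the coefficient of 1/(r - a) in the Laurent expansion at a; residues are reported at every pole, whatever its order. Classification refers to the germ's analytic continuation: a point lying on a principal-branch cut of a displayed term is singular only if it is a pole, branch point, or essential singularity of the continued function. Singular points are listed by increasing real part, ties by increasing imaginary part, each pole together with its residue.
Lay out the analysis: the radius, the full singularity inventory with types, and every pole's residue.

Denominator factor (r + 4/11)^2: pole of order 2 at -4/11, modulus 4/11.
Branch term (15)*sqrt(1 - r/(-5/12)): its argument vanishes at r = -5/12, a square-root branch point, modulus 5/12.
The radius of convergence is the smallest modulus among the singular points: 4/11.
The branch term is analytic at -4/11 and contributes nothing to the residue; only the rational part matters.
At the order-2 pole -4/11 set g(r) = (r - (-4/11))^2*(rational part) = 5*r**2/6 - 16*r/9 - 2.
Order-2 pole: residue = g'(a); g'(-4/11) = -236/99, so the residue is -236/99.
List the singular points by increasing real part (a conjugate pair: the negative imaginary part first).

Radius of convergence at 0: 4/11.
At -5/12: an algebraic (square-root) branch point.
At -4/11: a pole of order 2; residue -236/99.


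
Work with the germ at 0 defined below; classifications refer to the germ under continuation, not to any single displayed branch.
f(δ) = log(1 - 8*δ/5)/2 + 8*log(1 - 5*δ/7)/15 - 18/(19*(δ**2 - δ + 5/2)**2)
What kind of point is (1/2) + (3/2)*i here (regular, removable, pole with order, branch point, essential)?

The point is a pole of order 2.

The denominator factor δ**2 - δ + 5/2 vanishes at (1/2) + (3/2)*i and appears to the power 2; the numerator there equals -18/19, nonzero, and no other factor vanishes.
The branch terms are analytic at this point.
Hence a pole whose order is the multiplicity, 2.


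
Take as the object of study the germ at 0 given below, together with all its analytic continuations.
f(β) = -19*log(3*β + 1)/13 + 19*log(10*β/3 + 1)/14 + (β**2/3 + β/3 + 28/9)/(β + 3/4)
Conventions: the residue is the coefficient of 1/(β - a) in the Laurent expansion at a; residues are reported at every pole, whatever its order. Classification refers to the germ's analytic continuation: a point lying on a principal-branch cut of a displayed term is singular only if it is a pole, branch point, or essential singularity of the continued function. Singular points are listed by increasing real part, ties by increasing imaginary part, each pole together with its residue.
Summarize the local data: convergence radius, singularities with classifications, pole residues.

Radius of convergence at 0: 3/10.
At -3/4: a pole of order 1; residue 439/144.
At -1/3: a logarithmic branch point.
At -3/10: a logarithmic branch point.

Denominator factor (β + 3/4): pole of order 1 at -3/4, modulus 3/4.
Branch term (19/14)*log(1 - β/(-3/10)): its argument vanishes at β = -3/10, a logarithmic branch point, modulus 3/10.
Branch term (-19/13)*log(1 - β/(-1/3)): its argument vanishes at β = -1/3, a logarithmic branch point, modulus 1/3.
The radius of convergence is the smallest modulus among the singular points: 3/10.
The branch terms are analytic at -3/4 and contribute nothing to the residue; only the rational part matters.
At the order-1 pole -3/4 set g(β) = (β - (-3/4))*(rational part) = β**2/3 + β/3 + 28/9.
Simple pole: residue = g(a) at a = -3/4, which is 439/144.
List the singular points by increasing real part (a conjugate pair: the negative imaginary part first).


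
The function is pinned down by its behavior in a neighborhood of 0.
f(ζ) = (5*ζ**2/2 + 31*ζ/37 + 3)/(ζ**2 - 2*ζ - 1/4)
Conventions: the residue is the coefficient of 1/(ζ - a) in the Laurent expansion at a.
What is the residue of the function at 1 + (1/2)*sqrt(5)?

The residue is 108/37 + (2801/1480)*sqrt(5).

The factor ζ**2 - 2*ζ - 1/4 splits as (ζ - a)(ζ - a') with a = 1 + (1/2)*sqrt(5), a' = 1 - (1/2)*sqrt(5). At the order-1 pole a set g(ζ) = (ζ - a)*f(ζ) = [5*ζ**2/2 + 31*ζ/37 + 3] / (ζ - a').
Simple pole: residue = g(a) at a = 1 + (1/2)*sqrt(5), which is 108/37 + (2801/1480)*sqrt(5).


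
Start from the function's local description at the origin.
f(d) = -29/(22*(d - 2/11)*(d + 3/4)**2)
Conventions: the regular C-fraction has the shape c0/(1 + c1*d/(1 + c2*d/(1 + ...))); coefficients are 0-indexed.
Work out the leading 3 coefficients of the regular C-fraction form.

Taylor coefficients (expand at 0): a_0 = 116/9, a_1 = 986/27, a_2 = 7279/27.
c0 = a_0 = 116/9. Peel one level at a time: if S = 1 + c*d/S' with S'(0) = 1, then c is the d-coefficient of S and S' = c*d/(S - 1).
S_1 = c0/f = 1 + (-17/6)*d + (-116/9)*d^2 + ...; c1 = -17/6.
S_2 = c1*d/(S_1 - 1) = 1 + (-232/51)*d + ...; c2 = -232/51.

The regular C-fraction coefficients are [116/9, -17/6, -232/51].


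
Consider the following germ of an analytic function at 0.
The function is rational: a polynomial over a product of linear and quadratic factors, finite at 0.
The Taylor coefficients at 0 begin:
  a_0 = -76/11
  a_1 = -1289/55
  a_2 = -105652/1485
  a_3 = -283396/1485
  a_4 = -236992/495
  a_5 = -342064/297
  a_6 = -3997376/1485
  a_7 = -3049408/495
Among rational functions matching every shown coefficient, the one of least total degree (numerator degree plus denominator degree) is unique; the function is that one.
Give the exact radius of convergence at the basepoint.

The radius of convergence is 1/2.

No rational of total degree below 4 reproduces all 8 coefficients; solving the [2/2] Pade equations on them gives f(τ) = (-34*τ**2/27 + 21*τ/20 - 19/11)/(τ - 1/2)**2, whose expansion matches every shown term.
Denominator factor (τ - 1/2)^2: pole of order 2 at 1/2, modulus 1/2.
The radius of convergence is the smallest modulus among the singular points: 1/2.


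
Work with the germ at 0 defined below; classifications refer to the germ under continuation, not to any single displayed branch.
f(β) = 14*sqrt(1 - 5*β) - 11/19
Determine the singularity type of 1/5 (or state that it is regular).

The point is an algebraic (square-root) branch point.

The term (14)*sqrt(1 - β/(1/5)) has argument 1 - 1/5/(1/5) = 0 at 1/5: a square-root (algebraic, two-sheeted) branch point; the remaining terms are analytic or single-valued there.


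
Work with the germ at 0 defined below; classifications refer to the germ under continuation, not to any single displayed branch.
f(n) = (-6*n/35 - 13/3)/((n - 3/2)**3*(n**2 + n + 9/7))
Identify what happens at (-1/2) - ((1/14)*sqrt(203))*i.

The point is a pole of order 1.

The denominator factor n**2 + n + 9/7 vanishes at (-1/2) - ((1/14)*sqrt(203))*i and appears to the power 1; the numerator there equals (-446/105) + ((3/245)*sqrt(203))*i, nonzero, and no other factor vanishes.
Hence a pole whose order is the multiplicity, 1.


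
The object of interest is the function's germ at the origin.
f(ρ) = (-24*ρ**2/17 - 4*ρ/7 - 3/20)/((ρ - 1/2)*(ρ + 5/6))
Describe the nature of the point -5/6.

The point is a pole of order 1.

The denominator factor ρ + 5/6 vanishes at -5/6 and appears to the power 1; the numerator there equals -1557/2380, nonzero, and no other factor vanishes.
Hence a pole whose order is the multiplicity, 1.


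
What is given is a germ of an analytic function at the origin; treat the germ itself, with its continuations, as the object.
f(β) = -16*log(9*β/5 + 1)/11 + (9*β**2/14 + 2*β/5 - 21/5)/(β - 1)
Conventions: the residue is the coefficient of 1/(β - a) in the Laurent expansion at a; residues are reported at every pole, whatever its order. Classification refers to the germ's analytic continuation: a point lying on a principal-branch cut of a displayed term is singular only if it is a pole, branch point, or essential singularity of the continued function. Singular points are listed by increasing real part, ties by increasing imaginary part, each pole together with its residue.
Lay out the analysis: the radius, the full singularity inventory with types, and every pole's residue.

Radius of convergence at 0: 5/9.
At -5/9: a logarithmic branch point.
At 1: a pole of order 1; residue -221/70.

Denominator factor (β - 1): pole of order 1 at 1, modulus 1.
Branch term (-16/11)*log(1 - β/(-5/9)): its argument vanishes at β = -5/9, a logarithmic branch point, modulus 5/9.
The radius of convergence is the smallest modulus among the singular points: 5/9.
The branch term is analytic at 1 and contributes nothing to the residue; only the rational part matters.
At the order-1 pole 1 set g(β) = (β - (1))*(rational part) = 9*β**2/14 + 2*β/5 - 21/5.
Simple pole: residue = g(a) at a = 1, which is -221/70.
List the singular points by increasing real part (a conjugate pair: the negative imaginary part first).


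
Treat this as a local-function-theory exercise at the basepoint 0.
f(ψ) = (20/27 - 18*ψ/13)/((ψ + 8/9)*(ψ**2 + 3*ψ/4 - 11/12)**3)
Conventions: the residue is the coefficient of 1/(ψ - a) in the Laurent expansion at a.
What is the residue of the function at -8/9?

The residue is -871720704/220669709.

At the order-1 pole -8/9 set g(ψ) = (ψ - (-8/9))*f(ψ) = (20/27 - 18*ψ/13)/(ψ**2 + 3*ψ/4 - 11/12)**3.
Simple pole: residue = g(a) at a = -8/9, which is -871720704/220669709.


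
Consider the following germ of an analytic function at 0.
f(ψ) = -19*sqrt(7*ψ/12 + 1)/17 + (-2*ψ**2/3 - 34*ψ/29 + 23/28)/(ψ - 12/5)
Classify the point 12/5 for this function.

The denominator factor ψ - 12/5 vanishes at 12/5 and appears to the power 1; the numerator there equals -118397/20300, nonzero, and no other factor vanishes.
The branch terms are analytic at this point.
Hence a pole whose order is the multiplicity, 1.

The point is a pole of order 1.


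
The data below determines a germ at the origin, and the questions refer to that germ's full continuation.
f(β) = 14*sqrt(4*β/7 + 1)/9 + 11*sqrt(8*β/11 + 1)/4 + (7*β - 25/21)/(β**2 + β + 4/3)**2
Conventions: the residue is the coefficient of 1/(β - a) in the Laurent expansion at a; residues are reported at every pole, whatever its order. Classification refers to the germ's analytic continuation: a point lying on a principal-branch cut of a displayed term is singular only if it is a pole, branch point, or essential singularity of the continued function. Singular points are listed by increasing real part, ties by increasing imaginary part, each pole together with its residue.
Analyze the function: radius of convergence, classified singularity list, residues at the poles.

Denominator factor (β**2 + β + 4/3)^2: discriminant -13/3, complex-conjugate roots (-1/2) + ((1/6)*sqrt(39))*i and (-1/2) - ((1/6)*sqrt(39))*i; poles of order 2, moduli (2/3)*sqrt(3) and (2/3)*sqrt(3).
Branch term (14/9)*sqrt(1 - β/(-7/4)): its argument vanishes at β = -7/4, a square-root branch point, modulus 7/4.
Branch term (11/4)*sqrt(1 - β/(-11/8)): its argument vanishes at β = -11/8, a square-root branch point, modulus 11/8.
The radius of convergence is the smallest modulus among the singular points: (2/3)*sqrt(3).
The branch terms are analytic at (-1/2) - ((1/6)*sqrt(39))*i and contribute nothing to the residue; only the rational part matters.
The factor β**2 + β + 4/3 splits as (β - a)(β - a') with a = (-1/2) - ((1/6)*sqrt(39))*i, a' = (-1/2) + ((1/6)*sqrt(39))*i. At the order-2 pole a set g(β) = (β - a)^2*(rational part) = [7*β - 25/21] / (β - a')^2.
Order-2 pole: residue = g'(a); g'((-1/2) - ((1/6)*sqrt(39))*i) = -((197/1183)*sqrt(39))*i, so the residue is -((197/1183)*sqrt(39))*i.
The branch terms are analytic at (-1/2) + ((1/6)*sqrt(39))*i and contribute nothing to the residue; only the rational part matters.
The factor β**2 + β + 4/3 splits as (β - a)(β - a') with a = (-1/2) + ((1/6)*sqrt(39))*i, a' = (-1/2) - ((1/6)*sqrt(39))*i. At the order-2 pole a set g(β) = (β - a)^2*(rational part) = [7*β - 25/21] / (β - a')^2.
Order-2 pole: residue = g'(a); g'((-1/2) + ((1/6)*sqrt(39))*i) = ((197/1183)*sqrt(39))*i, so the residue is ((197/1183)*sqrt(39))*i.
List the singular points by increasing real part (a conjugate pair: the negative imaginary part first).

Radius of convergence at 0: (2/3)*sqrt(3).
At -7/4: an algebraic (square-root) branch point.
At -11/8: an algebraic (square-root) branch point.
At (-1/2) - ((1/6)*sqrt(39))*i: a pole of order 2; residue -((197/1183)*sqrt(39))*i.
At (-1/2) + ((1/6)*sqrt(39))*i: a pole of order 2; residue ((197/1183)*sqrt(39))*i.


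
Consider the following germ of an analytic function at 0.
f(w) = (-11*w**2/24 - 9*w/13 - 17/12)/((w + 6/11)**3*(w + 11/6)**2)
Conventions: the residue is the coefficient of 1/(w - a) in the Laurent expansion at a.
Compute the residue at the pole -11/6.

At the order-2 pole -11/6 set g(w) = (w - (-11/6))^2*f(w) = (-11*w**2/24 - 9*w/13 - 17/12)/(w + 6/11)**3.
Order-2 pole: residue = g'(a); g'(-11/6) = 1870309221/1357216250, so the residue is 1870309221/1357216250.

The residue is 1870309221/1357216250.


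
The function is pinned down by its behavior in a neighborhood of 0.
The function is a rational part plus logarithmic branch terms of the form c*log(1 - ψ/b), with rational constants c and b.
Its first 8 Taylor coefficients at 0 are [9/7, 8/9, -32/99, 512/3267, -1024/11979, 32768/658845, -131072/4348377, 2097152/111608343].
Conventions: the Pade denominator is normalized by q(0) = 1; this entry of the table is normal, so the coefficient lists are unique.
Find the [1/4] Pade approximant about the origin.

The Pade approximant has numerator coefficients [9/7, 4397936489/3071486880]; denominator coefficients [1, 20589209/48753760, -741629/18282660, 123907/10055463, -6150256/1659151395].

Taylor coefficients needed (read off): a_0 = 9/7, a_1 = 8/9, a_2 = -32/99, a_3 = 512/3267, a_4 = -1024/11979, a_5 = 32768/658845.
Write the denominator as Q(ψ) = 1 + q1*ψ + q2*ψ^2 + q3*ψ^3 + q4*ψ^4. Requiring Q*f - P = O(ψ^6) with deg P <= 1 kills the coefficients of ψ^2..ψ^5 in Q*f:
  ψ^2: a_2 + q1*a_1 + q2*a_0 = 0, i.e. -32/99 + (8/9)*q1 + (9/7)*q2 = 0.
  ψ^3: a_3 + q1*a_2 + q2*a_1 + q3*a_0 = 0, i.e. 512/3267 + (-32/99)*q1 + (8/9)*q2 + (9/7)*q3 = 0.
  ψ^4: a_4 + q1*a_3 + q2*a_2 + q3*a_1 + q4*a_0 = 0, i.e. -1024/11979 + (512/3267)*q1 + (-32/99)*q2 + (8/9)*q3 + (9/7)*q4 = 0.
  ψ^5: a_5 + q1*a_4 + q2*a_3 + q3*a_2 + q4*a_1 = 0, i.e. 32768/658845 + (-1024/11979)*q1 + (512/3267)*q2 + (-32/99)*q3 + (8/9)*q4 = 0.
Solving this linear system: q1 = 20589209/48753760, q2 = -741629/18282660, q3 = 123907/10055463, q4 = -6150256/1659151395.
The numerator is Q*f truncated at degree 1: P0 = a_0 = 9/7; P1 = a_1 + q1*a_0 = 4397936489/3071486880.
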